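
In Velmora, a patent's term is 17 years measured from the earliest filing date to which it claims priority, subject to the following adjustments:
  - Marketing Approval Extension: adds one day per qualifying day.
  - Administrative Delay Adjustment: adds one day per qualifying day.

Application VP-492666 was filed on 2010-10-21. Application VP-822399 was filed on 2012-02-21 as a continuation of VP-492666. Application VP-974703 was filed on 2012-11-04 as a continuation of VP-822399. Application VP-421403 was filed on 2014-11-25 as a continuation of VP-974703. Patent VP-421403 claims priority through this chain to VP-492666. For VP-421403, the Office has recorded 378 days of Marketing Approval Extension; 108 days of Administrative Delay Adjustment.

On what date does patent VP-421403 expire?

Earliest priority filing: 21 October 2010.
Base term: 21 October 2010 + 17 years → 21 October 2027.
Marketing Approval Extension: +378 days → 2 November 2028.
Administrative Delay Adjustment: +108 days → 18 February 2029.

February 18, 2029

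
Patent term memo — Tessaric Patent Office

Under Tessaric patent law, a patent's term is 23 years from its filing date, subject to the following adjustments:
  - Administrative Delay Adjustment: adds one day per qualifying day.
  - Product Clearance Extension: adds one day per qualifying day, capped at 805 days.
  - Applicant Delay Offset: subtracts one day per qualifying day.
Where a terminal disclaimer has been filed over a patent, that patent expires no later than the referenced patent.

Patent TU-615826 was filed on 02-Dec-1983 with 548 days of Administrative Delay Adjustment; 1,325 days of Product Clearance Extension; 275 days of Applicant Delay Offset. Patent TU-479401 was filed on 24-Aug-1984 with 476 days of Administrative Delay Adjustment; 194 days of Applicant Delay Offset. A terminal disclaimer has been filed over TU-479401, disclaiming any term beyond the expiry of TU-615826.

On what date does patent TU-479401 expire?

June 1, 2008

Natural term of TU-479401:
  Base: filing + 23 years → 24 August 2007.
  Administrative Delay Adjustment: +476 days → 12 December 2008.
  Applicant Delay Offset: −194 days → 1 June 2008.
Expiry of referenced patent TU-615826:
  Base: filing + 23 years → 2 December 2006.
  Administrative Delay Adjustment: +548 days → 2 June 2008.
  Product Clearance Extension: 1325 days claimed exceeds the 805-day cap, so +805 days → 16 August 2010.
  Applicant Delay Offset: −275 days → 14 November 2009.
Terminal disclaimer: TU-479401 expires on the earlier of 1 June 2008 and 14 November 2009.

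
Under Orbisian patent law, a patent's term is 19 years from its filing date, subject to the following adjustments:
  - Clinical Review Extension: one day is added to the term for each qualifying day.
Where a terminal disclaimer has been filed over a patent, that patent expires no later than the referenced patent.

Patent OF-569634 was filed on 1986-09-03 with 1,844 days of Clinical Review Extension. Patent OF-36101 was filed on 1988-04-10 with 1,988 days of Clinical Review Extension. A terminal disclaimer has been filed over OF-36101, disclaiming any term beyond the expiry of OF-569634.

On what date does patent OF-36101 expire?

Natural term of OF-36101:
  Base: filing + 19 years → 10 April 2007.
  Clinical Review Extension: +1988 days → 18 September 2012.
Expiry of referenced patent OF-569634:
  Base: filing + 19 years → 3 September 2005.
  Clinical Review Extension: +1844 days → 21 September 2010.
Terminal disclaimer: OF-36101 expires on the earlier of 18 September 2012 and 21 September 2010.

2010-09-21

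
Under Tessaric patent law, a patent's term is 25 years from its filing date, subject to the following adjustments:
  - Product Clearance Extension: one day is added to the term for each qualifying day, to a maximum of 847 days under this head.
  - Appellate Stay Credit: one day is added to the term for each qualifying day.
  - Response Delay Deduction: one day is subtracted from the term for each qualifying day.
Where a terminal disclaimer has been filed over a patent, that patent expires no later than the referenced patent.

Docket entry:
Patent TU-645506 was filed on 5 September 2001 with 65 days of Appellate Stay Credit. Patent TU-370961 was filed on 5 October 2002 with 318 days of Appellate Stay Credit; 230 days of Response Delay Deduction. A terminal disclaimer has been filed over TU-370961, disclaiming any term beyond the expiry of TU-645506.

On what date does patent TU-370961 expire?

Natural term of TU-370961:
  Base: filing + 25 years → 5 October 2027.
  Appellate Stay Credit: +318 days → 18 August 2028.
  Response Delay Deduction: −230 days → 1 January 2028.
Expiry of referenced patent TU-645506:
  Base: filing + 25 years → 5 September 2026.
  Appellate Stay Credit: +65 days → 9 November 2026.
Terminal disclaimer: TU-370961 expires on the earlier of 1 January 2028 and 9 November 2026.

2026-11-09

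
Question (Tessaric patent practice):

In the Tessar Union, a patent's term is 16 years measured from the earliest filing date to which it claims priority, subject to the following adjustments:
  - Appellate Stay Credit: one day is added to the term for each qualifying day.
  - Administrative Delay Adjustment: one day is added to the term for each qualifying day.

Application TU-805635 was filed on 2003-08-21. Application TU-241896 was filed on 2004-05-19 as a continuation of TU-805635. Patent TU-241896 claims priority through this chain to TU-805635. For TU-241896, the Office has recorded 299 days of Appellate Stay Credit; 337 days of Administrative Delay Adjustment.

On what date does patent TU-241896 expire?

May 18, 2021

Earliest priority filing: 21 August 2003.
Base term: 21 August 2003 + 16 years → 21 August 2019.
Appellate Stay Credit: +299 days → 15 June 2020.
Administrative Delay Adjustment: +337 days → 18 May 2021.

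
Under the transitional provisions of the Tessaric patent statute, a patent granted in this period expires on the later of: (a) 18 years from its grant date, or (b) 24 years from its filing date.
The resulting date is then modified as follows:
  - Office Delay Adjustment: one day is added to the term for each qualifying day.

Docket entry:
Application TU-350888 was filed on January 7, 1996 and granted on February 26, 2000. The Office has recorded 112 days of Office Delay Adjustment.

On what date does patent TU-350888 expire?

(a) grant + 18 years → 26 February 2018.
(b) filing + 24 years → 7 January 2020.
Later of the two: 7 January 2020.
Office Delay Adjustment: +112 days → 28 April 2020.

2020-04-28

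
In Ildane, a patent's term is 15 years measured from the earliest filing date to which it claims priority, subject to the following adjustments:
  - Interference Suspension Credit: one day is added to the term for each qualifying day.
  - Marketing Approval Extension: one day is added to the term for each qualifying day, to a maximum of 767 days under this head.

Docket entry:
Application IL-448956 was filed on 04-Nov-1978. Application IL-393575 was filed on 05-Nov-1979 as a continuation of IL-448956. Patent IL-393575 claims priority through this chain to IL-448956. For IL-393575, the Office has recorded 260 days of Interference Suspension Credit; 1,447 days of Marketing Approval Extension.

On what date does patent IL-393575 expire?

Earliest priority filing: 4 November 1978.
Base term: 4 November 1978 + 15 years → 4 November 1993.
Interference Suspension Credit: +260 days → 22 July 1994.
Marketing Approval Extension: 1447 days claimed exceeds the 767-day cap, so +767 days → 27 August 1996.

1996-08-27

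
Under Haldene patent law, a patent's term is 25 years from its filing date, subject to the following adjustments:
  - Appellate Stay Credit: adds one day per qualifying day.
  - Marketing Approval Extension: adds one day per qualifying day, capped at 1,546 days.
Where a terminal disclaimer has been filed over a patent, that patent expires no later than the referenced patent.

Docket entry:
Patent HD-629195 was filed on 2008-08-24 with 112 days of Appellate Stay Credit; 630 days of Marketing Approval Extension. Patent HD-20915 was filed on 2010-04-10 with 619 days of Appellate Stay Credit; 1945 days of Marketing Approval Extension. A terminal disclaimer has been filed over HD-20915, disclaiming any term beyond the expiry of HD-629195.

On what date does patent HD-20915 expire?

September 5, 2035

Natural term of HD-20915:
  Base: filing + 25 years → 10 April 2035.
  Appellate Stay Credit: +619 days → 19 December 2036.
  Marketing Approval Extension: 1945 days claimed exceeds the 1546-day cap, so +1546 days → 14 March 2041.
Expiry of referenced patent HD-629195:
  Base: filing + 25 years → 24 August 2033.
  Appellate Stay Credit: +112 days → 14 December 2033.
  Marketing Approval Extension: 630 days (within the 1546-day cap) → +630 days → 5 September 2035.
Terminal disclaimer: HD-20915 expires on the earlier of 14 March 2041 and 5 September 2035.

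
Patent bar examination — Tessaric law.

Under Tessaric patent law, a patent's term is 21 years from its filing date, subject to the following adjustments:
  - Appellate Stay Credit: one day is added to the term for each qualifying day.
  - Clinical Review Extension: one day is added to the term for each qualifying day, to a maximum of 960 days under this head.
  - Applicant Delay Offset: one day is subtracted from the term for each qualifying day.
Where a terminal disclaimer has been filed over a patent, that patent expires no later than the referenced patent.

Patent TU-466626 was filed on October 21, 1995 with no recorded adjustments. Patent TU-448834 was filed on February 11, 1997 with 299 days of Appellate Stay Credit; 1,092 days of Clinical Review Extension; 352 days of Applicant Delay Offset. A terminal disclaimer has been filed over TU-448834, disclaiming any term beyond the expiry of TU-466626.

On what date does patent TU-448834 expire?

Natural term of TU-448834:
  Base: filing + 21 years → 11 February 2018.
  Appellate Stay Credit: +299 days → 7 December 2018.
  Clinical Review Extension: 1092 days claimed exceeds the 960-day cap, so +960 days → 24 July 2021.
  Applicant Delay Offset: −352 days → 6 August 2020.
Expiry of referenced patent TU-466626:
  Base: filing + 21 years → 21 October 2016.
Terminal disclaimer: TU-448834 expires on the earlier of 6 August 2020 and 21 October 2016.

2016-10-21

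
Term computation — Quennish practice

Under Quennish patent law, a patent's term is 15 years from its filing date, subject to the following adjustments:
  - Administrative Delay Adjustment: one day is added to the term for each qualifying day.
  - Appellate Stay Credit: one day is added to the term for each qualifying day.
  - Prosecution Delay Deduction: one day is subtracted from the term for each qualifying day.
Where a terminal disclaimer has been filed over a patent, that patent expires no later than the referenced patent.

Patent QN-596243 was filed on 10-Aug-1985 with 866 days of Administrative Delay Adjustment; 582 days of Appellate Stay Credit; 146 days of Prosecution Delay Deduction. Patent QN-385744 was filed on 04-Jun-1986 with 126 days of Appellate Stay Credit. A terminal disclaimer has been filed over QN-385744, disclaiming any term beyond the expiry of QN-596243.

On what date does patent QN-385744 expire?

2001-10-08

Natural term of QN-385744:
  Base: filing + 15 years → 4 June 2001.
  Appellate Stay Credit: +126 days → 8 October 2001.
Expiry of referenced patent QN-596243:
  Base: filing + 15 years → 10 August 2000.
  Administrative Delay Adjustment: +866 days → 24 December 2002.
  Appellate Stay Credit: +582 days → 28 July 2004.
  Prosecution Delay Deduction: −146 days → 4 March 2004.
Terminal disclaimer: QN-385744 expires on the earlier of 8 October 2001 and 4 March 2004.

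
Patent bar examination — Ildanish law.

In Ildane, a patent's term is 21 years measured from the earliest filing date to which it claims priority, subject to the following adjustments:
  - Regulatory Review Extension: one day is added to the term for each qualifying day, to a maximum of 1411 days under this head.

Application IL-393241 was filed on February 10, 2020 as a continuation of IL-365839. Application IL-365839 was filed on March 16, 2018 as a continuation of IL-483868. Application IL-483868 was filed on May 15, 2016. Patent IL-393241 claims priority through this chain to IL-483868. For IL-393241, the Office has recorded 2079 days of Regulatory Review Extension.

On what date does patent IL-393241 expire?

March 26, 2041

Earliest priority filing: 15 May 2016.
Base term: 15 May 2016 + 21 years → 15 May 2037.
Regulatory Review Extension: 2079 days claimed exceeds the 1411-day cap, so +1411 days → 26 March 2041.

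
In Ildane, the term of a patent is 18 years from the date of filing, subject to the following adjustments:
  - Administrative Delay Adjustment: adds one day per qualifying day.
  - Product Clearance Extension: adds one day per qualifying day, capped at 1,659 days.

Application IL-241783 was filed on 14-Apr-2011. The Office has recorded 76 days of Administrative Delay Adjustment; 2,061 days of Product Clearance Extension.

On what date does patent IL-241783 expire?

January 13, 2034

Base term: filing date + 18 years → 14 April 2029.
Administrative Delay Adjustment: +76 days → 29 June 2029.
Product Clearance Extension: 2061 days claimed exceeds the 1659-day cap, so +1659 days → 13 January 2034.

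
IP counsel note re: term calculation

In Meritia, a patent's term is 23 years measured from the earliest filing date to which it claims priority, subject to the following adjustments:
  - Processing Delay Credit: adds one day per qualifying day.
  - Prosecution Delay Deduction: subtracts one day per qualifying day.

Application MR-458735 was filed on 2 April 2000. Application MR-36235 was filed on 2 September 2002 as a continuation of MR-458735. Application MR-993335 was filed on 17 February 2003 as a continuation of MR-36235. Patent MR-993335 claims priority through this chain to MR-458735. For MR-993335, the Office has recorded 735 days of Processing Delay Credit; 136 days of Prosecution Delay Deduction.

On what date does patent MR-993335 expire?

Earliest priority filing: 2 April 2000.
Base term: 2 April 2000 + 23 years → 2 April 2023.
Processing Delay Credit: +735 days → 6 April 2025.
Prosecution Delay Deduction: −136 days → 21 November 2024.

November 21, 2024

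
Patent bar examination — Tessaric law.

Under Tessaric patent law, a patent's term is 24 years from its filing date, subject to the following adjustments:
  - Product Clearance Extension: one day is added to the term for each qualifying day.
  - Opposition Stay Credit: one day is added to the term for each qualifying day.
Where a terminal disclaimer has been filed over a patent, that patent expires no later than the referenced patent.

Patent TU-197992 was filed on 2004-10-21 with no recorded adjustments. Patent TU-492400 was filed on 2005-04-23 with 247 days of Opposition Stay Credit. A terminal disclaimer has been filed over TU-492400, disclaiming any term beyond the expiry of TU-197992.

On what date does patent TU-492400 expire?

Natural term of TU-492400:
  Base: filing + 24 years → 23 April 2029.
  Opposition Stay Credit: +247 days → 26 December 2029.
Expiry of referenced patent TU-197992:
  Base: filing + 24 years → 21 October 2028.
Terminal disclaimer: TU-492400 expires on the earlier of 26 December 2029 and 21 October 2028.

October 21, 2028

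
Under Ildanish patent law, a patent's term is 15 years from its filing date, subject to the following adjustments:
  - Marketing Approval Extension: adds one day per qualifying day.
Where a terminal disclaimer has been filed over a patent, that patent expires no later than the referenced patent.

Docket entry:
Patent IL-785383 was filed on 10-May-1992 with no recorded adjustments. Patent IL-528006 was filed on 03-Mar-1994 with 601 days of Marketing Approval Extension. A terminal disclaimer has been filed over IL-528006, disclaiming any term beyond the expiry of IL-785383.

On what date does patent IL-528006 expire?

Natural term of IL-528006:
  Base: filing + 15 years → 3 March 2009.
  Marketing Approval Extension: +601 days → 25 October 2010.
Expiry of referenced patent IL-785383:
  Base: filing + 15 years → 10 May 2007.
Terminal disclaimer: IL-528006 expires on the earlier of 25 October 2010 and 10 May 2007.

2007-05-10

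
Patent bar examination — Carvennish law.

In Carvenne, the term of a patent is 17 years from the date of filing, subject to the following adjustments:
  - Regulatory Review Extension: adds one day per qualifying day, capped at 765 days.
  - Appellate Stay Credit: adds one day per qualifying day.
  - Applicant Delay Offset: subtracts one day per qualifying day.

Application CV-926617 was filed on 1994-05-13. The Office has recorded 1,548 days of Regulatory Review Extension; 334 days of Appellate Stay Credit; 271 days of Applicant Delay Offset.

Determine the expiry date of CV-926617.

August 18, 2013

Base term: filing date + 17 years → 13 May 2011.
Regulatory Review Extension: 1548 days claimed exceeds the 765-day cap, so +765 days → 16 June 2013.
Appellate Stay Credit: +334 days → 16 May 2014.
Applicant Delay Offset: −271 days → 18 August 2013.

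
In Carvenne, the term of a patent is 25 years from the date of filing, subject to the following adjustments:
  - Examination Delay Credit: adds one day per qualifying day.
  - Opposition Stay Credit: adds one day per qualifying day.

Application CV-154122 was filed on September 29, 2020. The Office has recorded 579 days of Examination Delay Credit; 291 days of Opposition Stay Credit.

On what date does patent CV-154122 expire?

2048-02-16

Base term: filing date + 25 years → 29 September 2045.
Examination Delay Credit: +579 days → 1 May 2047.
Opposition Stay Credit: +291 days → 16 February 2048.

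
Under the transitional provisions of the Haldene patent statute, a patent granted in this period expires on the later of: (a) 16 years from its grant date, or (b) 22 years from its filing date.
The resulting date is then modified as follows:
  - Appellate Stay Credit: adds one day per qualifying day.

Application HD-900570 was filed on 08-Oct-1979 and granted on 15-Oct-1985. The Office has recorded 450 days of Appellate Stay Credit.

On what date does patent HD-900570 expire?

(a) grant + 16 years → 15 October 2001.
(b) filing + 22 years → 8 October 2001.
Later of the two: 15 October 2001.
Appellate Stay Credit: +450 days → 8 January 2003.

January 8, 2003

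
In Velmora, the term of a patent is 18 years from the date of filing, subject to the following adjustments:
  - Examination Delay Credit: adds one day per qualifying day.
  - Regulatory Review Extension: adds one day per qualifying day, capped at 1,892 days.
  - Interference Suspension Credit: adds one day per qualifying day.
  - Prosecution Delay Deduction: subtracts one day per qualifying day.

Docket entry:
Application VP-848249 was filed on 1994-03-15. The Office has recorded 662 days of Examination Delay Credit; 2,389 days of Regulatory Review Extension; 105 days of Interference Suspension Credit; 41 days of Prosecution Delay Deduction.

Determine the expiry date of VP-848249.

Base term: filing date + 18 years → 15 March 2012.
Examination Delay Credit: +662 days → 6 January 2014.
Regulatory Review Extension: 2389 days claimed exceeds the 1892-day cap, so +1892 days → 13 March 2019.
Interference Suspension Credit: +105 days → 26 June 2019.
Prosecution Delay Deduction: −41 days → 16 May 2019.

May 16, 2019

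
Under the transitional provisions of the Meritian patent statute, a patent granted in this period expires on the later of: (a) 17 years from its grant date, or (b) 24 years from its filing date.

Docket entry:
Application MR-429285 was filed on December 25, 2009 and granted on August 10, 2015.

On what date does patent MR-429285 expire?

December 25, 2033

(a) grant + 17 years → 10 August 2032.
(b) filing + 24 years → 25 December 2033.
Later of the two: 25 December 2033.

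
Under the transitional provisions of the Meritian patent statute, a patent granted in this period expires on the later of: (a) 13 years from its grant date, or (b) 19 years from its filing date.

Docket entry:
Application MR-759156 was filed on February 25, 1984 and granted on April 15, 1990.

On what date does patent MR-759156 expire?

(a) grant + 13 years → 15 April 2003.
(b) filing + 19 years → 25 February 2003.
Later of the two: 15 April 2003.

April 15, 2003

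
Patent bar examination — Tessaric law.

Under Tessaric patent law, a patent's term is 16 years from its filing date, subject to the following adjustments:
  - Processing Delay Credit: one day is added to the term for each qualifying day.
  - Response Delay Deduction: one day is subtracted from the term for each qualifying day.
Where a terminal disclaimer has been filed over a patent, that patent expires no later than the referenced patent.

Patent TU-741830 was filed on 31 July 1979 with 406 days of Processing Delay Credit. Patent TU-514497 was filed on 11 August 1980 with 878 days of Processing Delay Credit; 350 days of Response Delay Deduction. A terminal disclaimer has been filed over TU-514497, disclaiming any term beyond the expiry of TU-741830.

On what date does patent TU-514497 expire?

Natural term of TU-514497:
  Base: filing + 16 years → 11 August 1996.
  Processing Delay Credit: +878 days → 6 January 1999.
  Response Delay Deduction: −350 days → 21 January 1998.
Expiry of referenced patent TU-741830:
  Base: filing + 16 years → 31 July 1995.
  Processing Delay Credit: +406 days → 9 September 1996.
Terminal disclaimer: TU-514497 expires on the earlier of 21 January 1998 and 9 September 1996.

September 9, 1996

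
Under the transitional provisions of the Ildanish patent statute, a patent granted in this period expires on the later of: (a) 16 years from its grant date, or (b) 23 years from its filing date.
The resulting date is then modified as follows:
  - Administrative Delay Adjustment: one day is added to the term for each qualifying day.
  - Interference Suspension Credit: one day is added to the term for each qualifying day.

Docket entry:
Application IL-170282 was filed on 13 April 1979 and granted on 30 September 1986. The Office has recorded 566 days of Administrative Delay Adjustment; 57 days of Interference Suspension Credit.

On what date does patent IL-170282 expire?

2004-06-14

(a) grant + 16 years → 30 September 2002.
(b) filing + 23 years → 13 April 2002.
Later of the two: 30 September 2002.
Administrative Delay Adjustment: +566 days → 18 April 2004.
Interference Suspension Credit: +57 days → 14 June 2004.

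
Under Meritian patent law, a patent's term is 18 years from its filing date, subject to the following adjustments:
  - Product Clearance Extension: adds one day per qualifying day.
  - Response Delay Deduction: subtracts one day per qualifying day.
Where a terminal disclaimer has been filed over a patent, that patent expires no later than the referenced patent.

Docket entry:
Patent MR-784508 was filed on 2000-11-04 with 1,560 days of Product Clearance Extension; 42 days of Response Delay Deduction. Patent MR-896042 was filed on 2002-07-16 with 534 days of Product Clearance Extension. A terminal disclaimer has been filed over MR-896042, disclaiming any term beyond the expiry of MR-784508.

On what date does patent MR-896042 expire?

Natural term of MR-896042:
  Base: filing + 18 years → 16 July 2020.
  Product Clearance Extension: +534 days → 1 January 2022.
Expiry of referenced patent MR-784508:
  Base: filing + 18 years → 4 November 2018.
  Product Clearance Extension: +1560 days → 11 February 2023.
  Response Delay Deduction: −42 days → 31 December 2022.
Terminal disclaimer: MR-896042 expires on the earlier of 1 January 2022 and 31 December 2022.

2022-01-01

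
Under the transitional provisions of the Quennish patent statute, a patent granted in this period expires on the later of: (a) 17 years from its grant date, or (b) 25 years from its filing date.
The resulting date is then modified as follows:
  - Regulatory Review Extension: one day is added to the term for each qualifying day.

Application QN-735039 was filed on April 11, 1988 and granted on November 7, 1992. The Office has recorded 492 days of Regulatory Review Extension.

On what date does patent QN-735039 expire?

2014-08-16

(a) grant + 17 years → 7 November 2009.
(b) filing + 25 years → 11 April 2013.
Later of the two: 11 April 2013.
Regulatory Review Extension: +492 days → 16 August 2014.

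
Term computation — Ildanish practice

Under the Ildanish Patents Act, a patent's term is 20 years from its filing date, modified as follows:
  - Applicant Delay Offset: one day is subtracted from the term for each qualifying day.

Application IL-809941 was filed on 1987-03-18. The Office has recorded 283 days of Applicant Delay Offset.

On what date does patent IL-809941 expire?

June 8, 2006

Base term: filing date + 20 years → 18 March 2007.
Applicant Delay Offset: −283 days → 8 June 2006.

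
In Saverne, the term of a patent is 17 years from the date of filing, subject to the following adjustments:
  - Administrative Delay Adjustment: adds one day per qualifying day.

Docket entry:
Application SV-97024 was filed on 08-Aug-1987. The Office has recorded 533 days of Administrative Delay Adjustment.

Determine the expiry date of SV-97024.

January 23, 2006

Base term: filing date + 17 years → 8 August 2004.
Administrative Delay Adjustment: +533 days → 23 January 2006.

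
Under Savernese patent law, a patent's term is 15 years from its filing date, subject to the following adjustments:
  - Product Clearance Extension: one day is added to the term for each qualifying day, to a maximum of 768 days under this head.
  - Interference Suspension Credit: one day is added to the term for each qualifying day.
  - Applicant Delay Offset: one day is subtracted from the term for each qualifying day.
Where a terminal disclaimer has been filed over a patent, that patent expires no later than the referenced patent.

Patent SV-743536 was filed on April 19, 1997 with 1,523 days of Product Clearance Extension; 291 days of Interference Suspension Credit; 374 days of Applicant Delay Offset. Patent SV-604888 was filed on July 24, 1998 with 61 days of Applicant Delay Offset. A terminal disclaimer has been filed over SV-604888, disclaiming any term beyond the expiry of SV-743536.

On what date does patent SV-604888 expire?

Natural term of SV-604888:
  Base: filing + 15 years → 24 July 2013.
  Applicant Delay Offset: −61 days → 24 May 2013.
Expiry of referenced patent SV-743536:
  Base: filing + 15 years → 19 April 2012.
  Product Clearance Extension: 1523 days claimed exceeds the 768-day cap, so +768 days → 27 May 2014.
  Interference Suspension Credit: +291 days → 14 March 2015.
  Applicant Delay Offset: −374 days → 5 March 2014.
Terminal disclaimer: SV-604888 expires on the earlier of 24 May 2013 and 5 March 2014.

2013-05-24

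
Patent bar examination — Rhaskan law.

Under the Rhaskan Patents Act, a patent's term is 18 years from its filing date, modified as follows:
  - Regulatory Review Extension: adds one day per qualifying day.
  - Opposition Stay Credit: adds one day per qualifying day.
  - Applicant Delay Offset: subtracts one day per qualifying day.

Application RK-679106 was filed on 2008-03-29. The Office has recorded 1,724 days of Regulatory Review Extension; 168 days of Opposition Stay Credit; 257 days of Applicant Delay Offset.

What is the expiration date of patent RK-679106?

Base term: filing date + 18 years → 29 March 2026.
Regulatory Review Extension: +1724 days → 17 December 2030.
Opposition Stay Credit: +168 days → 3 June 2031.
Applicant Delay Offset: −257 days → 19 September 2030.

2030-09-19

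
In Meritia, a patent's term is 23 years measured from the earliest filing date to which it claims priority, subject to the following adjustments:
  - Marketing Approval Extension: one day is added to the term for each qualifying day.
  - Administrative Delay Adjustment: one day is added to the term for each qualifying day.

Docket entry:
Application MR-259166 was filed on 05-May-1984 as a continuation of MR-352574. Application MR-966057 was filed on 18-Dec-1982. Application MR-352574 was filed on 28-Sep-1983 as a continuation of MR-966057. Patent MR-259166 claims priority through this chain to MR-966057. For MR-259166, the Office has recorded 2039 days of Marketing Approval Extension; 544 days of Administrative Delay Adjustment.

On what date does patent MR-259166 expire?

Earliest priority filing: 18 December 1982.
Base term: 18 December 1982 + 23 years → 18 December 2005.
Marketing Approval Extension: +2039 days → 19 July 2011.
Administrative Delay Adjustment: +544 days → 13 January 2013.

2013-01-13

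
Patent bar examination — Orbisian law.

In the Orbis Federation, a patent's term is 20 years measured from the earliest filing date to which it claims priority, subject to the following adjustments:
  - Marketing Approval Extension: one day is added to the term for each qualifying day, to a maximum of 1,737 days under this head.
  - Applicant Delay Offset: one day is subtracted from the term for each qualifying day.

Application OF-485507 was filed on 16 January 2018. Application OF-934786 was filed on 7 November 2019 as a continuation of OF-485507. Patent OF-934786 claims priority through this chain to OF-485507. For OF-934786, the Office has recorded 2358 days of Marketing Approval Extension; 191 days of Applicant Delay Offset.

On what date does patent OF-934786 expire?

Earliest priority filing: 16 January 2018.
Base term: 16 January 2018 + 20 years → 16 January 2038.
Marketing Approval Extension: 2358 days claimed exceeds the 1737-day cap, so +1737 days → 19 October 2042.
Applicant Delay Offset: −191 days → 11 April 2042.

April 11, 2042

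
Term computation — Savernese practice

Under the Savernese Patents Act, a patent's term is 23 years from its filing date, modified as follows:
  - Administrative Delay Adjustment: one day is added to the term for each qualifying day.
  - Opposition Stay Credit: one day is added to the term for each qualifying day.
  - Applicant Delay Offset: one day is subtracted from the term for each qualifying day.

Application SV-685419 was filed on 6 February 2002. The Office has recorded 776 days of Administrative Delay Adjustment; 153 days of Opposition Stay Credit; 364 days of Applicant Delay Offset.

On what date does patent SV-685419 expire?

2026-08-25

Base term: filing date + 23 years → 6 February 2025.
Administrative Delay Adjustment: +776 days → 24 March 2027.
Opposition Stay Credit: +153 days → 24 August 2027.
Applicant Delay Offset: −364 days → 25 August 2026.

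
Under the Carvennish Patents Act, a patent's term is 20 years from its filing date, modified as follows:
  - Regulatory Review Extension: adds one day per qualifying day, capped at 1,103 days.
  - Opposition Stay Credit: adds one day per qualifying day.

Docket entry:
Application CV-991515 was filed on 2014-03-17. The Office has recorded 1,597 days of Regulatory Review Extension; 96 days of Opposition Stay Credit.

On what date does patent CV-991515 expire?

June 28, 2037

Base term: filing date + 20 years → 17 March 2034.
Regulatory Review Extension: 1597 days claimed exceeds the 1103-day cap, so +1103 days → 24 March 2037.
Opposition Stay Credit: +96 days → 28 June 2037.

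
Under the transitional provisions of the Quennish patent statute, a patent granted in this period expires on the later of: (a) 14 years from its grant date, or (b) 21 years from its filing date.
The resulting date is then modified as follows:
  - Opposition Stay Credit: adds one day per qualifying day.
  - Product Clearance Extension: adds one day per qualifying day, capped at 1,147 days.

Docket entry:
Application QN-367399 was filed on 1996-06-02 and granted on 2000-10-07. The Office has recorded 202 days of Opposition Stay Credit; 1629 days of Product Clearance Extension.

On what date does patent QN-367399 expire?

(a) grant + 14 years → 7 October 2014.
(b) filing + 21 years → 2 June 2017.
Later of the two: 2 June 2017.
Opposition Stay Credit: +202 days → 21 December 2017.
Product Clearance Extension: 1629 days claimed exceeds the 1147-day cap, so +1147 days → 10 February 2021.

2021-02-10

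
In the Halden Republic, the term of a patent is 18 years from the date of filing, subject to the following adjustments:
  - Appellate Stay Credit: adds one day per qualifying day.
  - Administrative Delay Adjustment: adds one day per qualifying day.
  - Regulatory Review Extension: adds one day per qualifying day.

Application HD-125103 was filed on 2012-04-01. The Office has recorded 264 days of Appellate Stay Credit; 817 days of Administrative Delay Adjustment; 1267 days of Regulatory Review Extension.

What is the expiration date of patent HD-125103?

Base term: filing date + 18 years → 1 April 2030.
Appellate Stay Credit: +264 days → 21 December 2030.
Administrative Delay Adjustment: +817 days → 17 March 2033.
Regulatory Review Extension: +1267 days → 4 September 2036.

September 4, 2036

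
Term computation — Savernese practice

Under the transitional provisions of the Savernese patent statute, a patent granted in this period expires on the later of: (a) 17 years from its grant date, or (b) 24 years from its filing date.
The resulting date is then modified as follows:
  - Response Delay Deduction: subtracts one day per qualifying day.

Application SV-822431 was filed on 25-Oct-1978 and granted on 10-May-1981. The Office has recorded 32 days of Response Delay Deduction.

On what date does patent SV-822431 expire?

2002-09-23

(a) grant + 17 years → 10 May 1998.
(b) filing + 24 years → 25 October 2002.
Later of the two: 25 October 2002.
Response Delay Deduction: −32 days → 23 September 2002.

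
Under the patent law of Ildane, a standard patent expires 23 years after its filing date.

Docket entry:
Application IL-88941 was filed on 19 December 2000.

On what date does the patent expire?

December 19, 2023

Filing date + 23 years → 19 December 2023.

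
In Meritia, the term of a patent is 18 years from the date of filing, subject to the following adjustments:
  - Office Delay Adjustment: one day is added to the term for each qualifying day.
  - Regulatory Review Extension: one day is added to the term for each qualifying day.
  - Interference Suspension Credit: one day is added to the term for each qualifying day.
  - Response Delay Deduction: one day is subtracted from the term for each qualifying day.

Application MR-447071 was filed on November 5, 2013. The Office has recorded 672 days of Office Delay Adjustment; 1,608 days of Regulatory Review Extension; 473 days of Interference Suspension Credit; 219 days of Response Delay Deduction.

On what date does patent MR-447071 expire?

2038-10-13

Base term: filing date + 18 years → 5 November 2031.
Office Delay Adjustment: +672 days → 7 September 2033.
Regulatory Review Extension: +1608 days → 1 February 2038.
Interference Suspension Credit: +473 days → 20 May 2039.
Response Delay Deduction: −219 days → 13 October 2038.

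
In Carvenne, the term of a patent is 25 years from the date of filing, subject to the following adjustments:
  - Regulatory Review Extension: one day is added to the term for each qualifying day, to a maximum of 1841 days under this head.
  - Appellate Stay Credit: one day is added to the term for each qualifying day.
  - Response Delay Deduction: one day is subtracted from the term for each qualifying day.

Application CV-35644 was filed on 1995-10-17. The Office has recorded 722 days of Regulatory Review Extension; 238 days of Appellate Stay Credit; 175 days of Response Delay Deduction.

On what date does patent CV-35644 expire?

Base term: filing date + 25 years → 17 October 2020.
Regulatory Review Extension: 722 days (within the 1841-day cap) → +722 days → 9 October 2022.
Appellate Stay Credit: +238 days → 4 June 2023.
Response Delay Deduction: −175 days → 11 December 2022.

December 11, 2022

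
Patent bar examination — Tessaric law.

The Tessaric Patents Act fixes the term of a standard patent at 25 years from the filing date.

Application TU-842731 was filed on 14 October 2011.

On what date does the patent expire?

Filing date + 25 years → 14 October 2036.

October 14, 2036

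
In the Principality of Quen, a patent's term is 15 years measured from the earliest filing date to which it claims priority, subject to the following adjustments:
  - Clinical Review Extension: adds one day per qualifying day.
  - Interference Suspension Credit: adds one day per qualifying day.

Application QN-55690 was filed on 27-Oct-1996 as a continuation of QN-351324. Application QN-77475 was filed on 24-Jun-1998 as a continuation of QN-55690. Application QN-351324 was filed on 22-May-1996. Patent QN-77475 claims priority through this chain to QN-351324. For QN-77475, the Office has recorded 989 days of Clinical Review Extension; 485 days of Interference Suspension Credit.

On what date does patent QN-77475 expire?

Earliest priority filing: 22 May 1996.
Base term: 22 May 1996 + 15 years → 22 May 2011.
Clinical Review Extension: +989 days → 4 February 2014.
Interference Suspension Credit: +485 days → 4 June 2015.

2015-06-04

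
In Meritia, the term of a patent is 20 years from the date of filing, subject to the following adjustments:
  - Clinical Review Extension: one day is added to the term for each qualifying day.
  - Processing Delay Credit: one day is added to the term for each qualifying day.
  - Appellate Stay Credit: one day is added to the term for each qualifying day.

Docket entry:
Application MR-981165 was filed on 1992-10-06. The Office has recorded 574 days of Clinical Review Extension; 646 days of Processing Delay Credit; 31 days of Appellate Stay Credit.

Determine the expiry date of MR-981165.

Base term: filing date + 20 years → 6 October 2012.
Clinical Review Extension: +574 days → 3 May 2014.
Processing Delay Credit: +646 days → 8 February 2016.
Appellate Stay Credit: +31 days → 10 March 2016.

March 10, 2016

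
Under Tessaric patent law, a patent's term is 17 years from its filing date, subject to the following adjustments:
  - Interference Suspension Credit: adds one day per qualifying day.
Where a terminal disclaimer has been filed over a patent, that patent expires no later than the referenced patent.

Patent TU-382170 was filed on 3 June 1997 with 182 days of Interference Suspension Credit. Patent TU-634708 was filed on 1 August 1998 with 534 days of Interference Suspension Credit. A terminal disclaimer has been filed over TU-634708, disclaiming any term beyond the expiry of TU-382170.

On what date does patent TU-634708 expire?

Natural term of TU-634708:
  Base: filing + 17 years → 1 August 2015.
  Interference Suspension Credit: +534 days → 16 January 2017.
Expiry of referenced patent TU-382170:
  Base: filing + 17 years → 3 June 2014.
  Interference Suspension Credit: +182 days → 2 December 2014.
Terminal disclaimer: TU-634708 expires on the earlier of 16 January 2017 and 2 December 2014.

December 2, 2014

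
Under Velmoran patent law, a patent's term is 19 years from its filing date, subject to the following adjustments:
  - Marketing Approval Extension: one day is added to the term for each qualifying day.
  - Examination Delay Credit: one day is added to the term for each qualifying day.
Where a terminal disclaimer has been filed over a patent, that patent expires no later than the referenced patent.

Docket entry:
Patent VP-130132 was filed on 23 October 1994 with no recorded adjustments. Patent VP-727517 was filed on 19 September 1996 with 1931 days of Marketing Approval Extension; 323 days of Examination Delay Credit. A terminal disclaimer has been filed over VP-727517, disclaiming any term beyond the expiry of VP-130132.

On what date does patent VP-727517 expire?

2013-10-23

Natural term of VP-727517:
  Base: filing + 19 years → 19 September 2015.
  Marketing Approval Extension: +1931 days → 1 January 2021.
  Examination Delay Credit: +323 days → 20 November 2021.
Expiry of referenced patent VP-130132:
  Base: filing + 19 years → 23 October 2013.
Terminal disclaimer: VP-727517 expires on the earlier of 20 November 2021 and 23 October 2013.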